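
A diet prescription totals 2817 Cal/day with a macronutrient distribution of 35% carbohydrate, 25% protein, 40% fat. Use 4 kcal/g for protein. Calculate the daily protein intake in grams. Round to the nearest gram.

Protein energy = 25% × 2817 = 704.25 kcal.
At 4 kcal/g: 704.25 ÷ 4 = 176.0625 g.

176 g/day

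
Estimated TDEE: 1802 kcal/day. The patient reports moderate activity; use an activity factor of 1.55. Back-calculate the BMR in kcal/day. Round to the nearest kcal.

1163 kcal/day

BMR = TEE ÷ activity factor = 1802 ÷ 1.55 = 1162.5806 kcal/day.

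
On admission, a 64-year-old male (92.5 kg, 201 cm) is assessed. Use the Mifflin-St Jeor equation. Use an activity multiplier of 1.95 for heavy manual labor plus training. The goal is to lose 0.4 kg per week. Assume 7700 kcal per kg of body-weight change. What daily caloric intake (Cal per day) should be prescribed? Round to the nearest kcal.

Mifflin-St Jeor (male): BMR = 10(92.5) + 6.25(201) − 5(64) + 5 = 925 + 1256.25 − 320 + 5 = 1866.25 kcal/day.
TEE = 1866.25 × 1.95 = 3639.1875 kcal/day.
Required daily deficit = 0.4 × 7700 ÷ 7 = 440 kcal/day.
Target intake = 3639.1875 − 440 = 3199.1875 kcal/day.

3199 Cal per day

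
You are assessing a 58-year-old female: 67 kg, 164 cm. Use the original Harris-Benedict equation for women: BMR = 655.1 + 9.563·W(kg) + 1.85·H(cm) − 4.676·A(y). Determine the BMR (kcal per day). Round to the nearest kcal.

Harris-Benedict: BMR = 655.1 + 9.563(67) + 1.85(164) − 4.676(58) = 1328.013 kcal/day.

1328 kcal per day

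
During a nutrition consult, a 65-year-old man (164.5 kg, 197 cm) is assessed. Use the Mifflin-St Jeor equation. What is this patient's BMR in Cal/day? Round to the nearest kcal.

2556 Cal/day

Mifflin-St Jeor (male): BMR = 10(164.5) + 6.25(197) − 5(65) + 5 = 1645 + 1231.25 − 325 + 5 = 2556.25 kcal/day.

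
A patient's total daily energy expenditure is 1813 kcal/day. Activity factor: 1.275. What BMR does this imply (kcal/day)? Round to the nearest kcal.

BMR = TEE ÷ activity factor = 1813 ÷ 1.275 = 1421.9608 kcal/day.

1422 kcal/day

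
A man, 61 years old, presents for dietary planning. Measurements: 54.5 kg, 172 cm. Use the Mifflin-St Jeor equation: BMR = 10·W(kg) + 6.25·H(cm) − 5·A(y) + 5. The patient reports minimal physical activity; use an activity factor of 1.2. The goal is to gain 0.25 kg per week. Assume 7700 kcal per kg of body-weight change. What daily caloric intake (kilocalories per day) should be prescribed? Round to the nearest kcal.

Mifflin-St Jeor (male): BMR = 10(54.5) + 6.25(172) − 5(61) + 5 = 545 + 1075 − 305 + 5 = 1320 kcal/day.
TEE = 1320 × 1.2 = 1584 kcal/day.
Required daily surplus = 0.25 × 7700 ÷ 7 = 275 kcal/day.
Target intake = 1584 + 275 = 1859 kcal/day.

1859 kilocalories per day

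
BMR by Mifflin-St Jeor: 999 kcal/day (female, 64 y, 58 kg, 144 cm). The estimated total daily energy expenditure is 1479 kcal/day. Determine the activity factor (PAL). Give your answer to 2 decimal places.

Activity factor = TEE ÷ BMR = 1479 ÷ 999 = 1.48.

1.48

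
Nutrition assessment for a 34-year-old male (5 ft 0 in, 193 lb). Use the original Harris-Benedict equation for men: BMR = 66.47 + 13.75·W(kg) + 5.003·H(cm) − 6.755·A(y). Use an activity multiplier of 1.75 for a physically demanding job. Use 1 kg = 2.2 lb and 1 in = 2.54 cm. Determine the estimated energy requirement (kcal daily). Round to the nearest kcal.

3160 kcal daily

Convert to metric: weight = 193 ÷ 2.2 = 87.7273 kg; height = (5×12 + 0) × 2.54 = 60 × 2.54 = 152.4 cm.
Harris-Benedict: BMR = 66.47 + 13.75(87.7273) + 5.003(152.4) − 6.755(34) = 1805.5072 kcal/day.
TEE = BMR × activity factor = 1805.5072 × 1.75 = 3159.6376 kcal/day.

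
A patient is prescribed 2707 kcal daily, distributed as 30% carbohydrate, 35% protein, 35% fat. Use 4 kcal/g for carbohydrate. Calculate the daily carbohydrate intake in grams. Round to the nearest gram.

Carbohydrate energy = 30% × 2707 = 812.1 kcal.
At 4 kcal/g: 812.1 ÷ 4 = 203.025 g.

203 g/day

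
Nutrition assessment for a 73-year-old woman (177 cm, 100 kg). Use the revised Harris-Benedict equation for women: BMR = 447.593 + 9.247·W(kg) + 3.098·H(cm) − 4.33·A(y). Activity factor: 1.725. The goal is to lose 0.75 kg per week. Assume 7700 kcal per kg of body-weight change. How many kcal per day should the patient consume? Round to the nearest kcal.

Harris-Benedict: BMR = 447.593 + 9.247(100) + 3.098(177) − 4.33(73) = 1604.549 kcal/day.
TEE = 1604.549 × 1.725 = 2767.847 kcal/day.
Required daily deficit = 0.75 × 7700 ÷ 7 = 825 kcal/day.
Target intake = 2767.847 − 825 = 1942.847 kcal/day.

1943 kcal per day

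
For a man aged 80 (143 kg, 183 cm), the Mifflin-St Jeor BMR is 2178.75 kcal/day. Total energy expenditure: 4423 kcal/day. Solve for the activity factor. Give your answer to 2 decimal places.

2.03

Activity factor = TEE ÷ BMR = 4423 ÷ 2178.75 = 2.03.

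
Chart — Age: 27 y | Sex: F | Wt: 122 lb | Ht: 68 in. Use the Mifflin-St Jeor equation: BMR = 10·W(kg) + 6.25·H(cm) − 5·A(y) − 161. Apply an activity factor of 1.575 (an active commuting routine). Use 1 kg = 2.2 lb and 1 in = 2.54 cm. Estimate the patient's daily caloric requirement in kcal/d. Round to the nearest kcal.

2107 kcal/d

Convert to metric: weight = 122 ÷ 2.2 = 55.4545 kg; height = 68 × 2.54 = 172.72 cm.
Mifflin-St Jeor (female): BMR = 10(55.4545) + 6.25(172.72) − 5(27) − 161 = 554.5455 + 1079.5 − 135 − 161 = 1338.0455 kcal/day.
TEE = BMR × activity factor = 1338.0455 × 1.575 = 2107.4216 kcal/day.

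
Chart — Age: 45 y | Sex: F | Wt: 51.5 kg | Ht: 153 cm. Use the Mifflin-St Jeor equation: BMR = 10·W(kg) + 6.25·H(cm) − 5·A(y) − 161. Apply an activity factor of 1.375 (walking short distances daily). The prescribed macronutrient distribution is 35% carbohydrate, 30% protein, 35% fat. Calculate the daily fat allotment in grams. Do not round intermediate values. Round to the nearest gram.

Mifflin-St Jeor (female): BMR = 10(51.5) + 6.25(153) − 5(45) − 161 = 515 + 956.25 − 225 − 161 = 1085.25 kcal/day.
TEE = 1085.25 × 1.375 = 1492.2188 kcal/day.
Fat energy = 35% × 1492.2188 = 522.2766 kcal.
Fat = 522.2766 ÷ 9 kcal/g = 58.0307 g.

58 g/day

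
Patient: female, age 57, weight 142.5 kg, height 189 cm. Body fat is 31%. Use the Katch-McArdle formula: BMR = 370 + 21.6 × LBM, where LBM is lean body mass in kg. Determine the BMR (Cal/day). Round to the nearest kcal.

2494 Cal/day

LBM = 142.5 × (1 − 0.31) = 98.325 kg. Katch-McArdle: BMR = 370 + 21.6 × 98.325 = 2493.82 kcal/day.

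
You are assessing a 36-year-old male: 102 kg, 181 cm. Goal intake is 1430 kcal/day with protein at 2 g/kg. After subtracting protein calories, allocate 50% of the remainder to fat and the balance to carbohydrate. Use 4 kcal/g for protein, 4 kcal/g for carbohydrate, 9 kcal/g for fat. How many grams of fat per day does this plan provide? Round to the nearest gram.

Protein = 2 × 102 = 204 g → 204 × 4 = 816 kcal.
Non-protein calories = 1430 − 816 = 614 kcal.
Fat: 50% × 614 = 307 kcal; carbohydrate: 307 kcal.
Fat: 307 kcal ÷ 9 kcal/g = 34.1111 g.

34 g/day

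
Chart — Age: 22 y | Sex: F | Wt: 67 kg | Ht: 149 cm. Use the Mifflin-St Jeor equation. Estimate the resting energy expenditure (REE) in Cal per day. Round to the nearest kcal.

Mifflin-St Jeor (female): BMR = 10(67) + 6.25(149) − 5(22) − 161 = 670 + 931.25 − 110 − 161 = 1330.25 kcal/day.

1330 Cal per day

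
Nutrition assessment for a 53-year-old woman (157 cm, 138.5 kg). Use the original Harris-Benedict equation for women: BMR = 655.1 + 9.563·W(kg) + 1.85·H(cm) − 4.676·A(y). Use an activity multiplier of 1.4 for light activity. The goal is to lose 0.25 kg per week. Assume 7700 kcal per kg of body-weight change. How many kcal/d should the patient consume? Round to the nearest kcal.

Harris-Benedict: BMR = 655.1 + 9.563(138.5) + 1.85(157) − 4.676(53) = 2022.1975 kcal/day.
TEE = 2022.1975 × 1.4 = 2831.0765 kcal/day.
Required daily deficit = 0.25 × 7700 ÷ 7 = 275 kcal/day.
Target intake = 2831.0765 − 275 = 2556.0765 kcal/day.

2556 kcal/d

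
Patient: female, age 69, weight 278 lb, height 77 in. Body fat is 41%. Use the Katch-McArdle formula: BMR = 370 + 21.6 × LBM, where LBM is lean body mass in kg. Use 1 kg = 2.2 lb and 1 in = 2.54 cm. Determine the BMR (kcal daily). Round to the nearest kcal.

1980 kcal daily

Convert to metric: weight = 278 ÷ 2.2 = 126.3636 kg; height = 77 × 2.54 = 195.58 cm.
LBM = 126.3636 × (1 − 0.41) = 74.5545 kg. Katch-McArdle: BMR = 370 + 21.6 × 74.5545 = 1980.3782 kcal/day.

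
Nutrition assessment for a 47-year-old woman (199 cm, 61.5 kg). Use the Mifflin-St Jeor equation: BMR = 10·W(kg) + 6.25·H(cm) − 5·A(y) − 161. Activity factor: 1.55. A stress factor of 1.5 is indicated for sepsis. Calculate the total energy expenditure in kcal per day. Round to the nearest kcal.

3401 kcal per day

Mifflin-St Jeor (female): BMR = 10(61.5) + 6.25(199) − 5(47) − 161 = 615 + 1243.75 − 235 − 161 = 1462.75 kcal/day.
TEE = BMR × activity factor = 1462.75 × 1.55 = 2267.2625 kcal/day.
Apply stress factor: 2267.2625 × 1.5 = 3400.8938 kcal/day.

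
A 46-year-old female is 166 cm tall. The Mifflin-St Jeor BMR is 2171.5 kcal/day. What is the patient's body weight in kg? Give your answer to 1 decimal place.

152.5 kg

2171.5 = 10·W + 6.25(166) − 5(46) − 161
10·W = 2171.5 − 646.5 = 1525, so W = 152.5 kg.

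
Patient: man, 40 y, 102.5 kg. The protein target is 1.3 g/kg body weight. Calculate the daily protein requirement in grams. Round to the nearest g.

Protein = 1.3 g/kg × 102.5 kg = 133.25 g/day.

133 g/day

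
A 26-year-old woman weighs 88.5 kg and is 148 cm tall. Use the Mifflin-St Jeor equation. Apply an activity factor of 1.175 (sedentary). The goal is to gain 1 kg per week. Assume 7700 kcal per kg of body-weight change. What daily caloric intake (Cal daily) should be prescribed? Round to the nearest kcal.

Mifflin-St Jeor (female): BMR = 10(88.5) + 6.25(148) − 5(26) − 161 = 885 + 925 − 130 − 161 = 1519 kcal/day.
TEE = 1519 × 1.175 = 1784.825 kcal/day.
Required daily surplus = 1 × 7700 ÷ 7 = 1100 kcal/day.
Target intake = 1784.825 + 1100 = 2884.825 kcal/day.

2885 Cal daily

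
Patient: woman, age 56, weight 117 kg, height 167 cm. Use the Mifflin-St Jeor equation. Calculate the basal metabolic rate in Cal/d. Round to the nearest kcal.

1773 Cal/d

Mifflin-St Jeor (female): BMR = 10(117) + 6.25(167) − 5(56) − 161 = 1170 + 1043.75 − 280 − 161 = 1772.75 kcal/day.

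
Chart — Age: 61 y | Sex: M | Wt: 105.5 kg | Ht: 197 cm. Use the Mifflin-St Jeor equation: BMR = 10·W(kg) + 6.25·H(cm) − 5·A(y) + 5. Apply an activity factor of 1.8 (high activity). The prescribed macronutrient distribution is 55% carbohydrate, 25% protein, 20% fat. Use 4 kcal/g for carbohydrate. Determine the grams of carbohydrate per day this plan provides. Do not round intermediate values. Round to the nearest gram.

492 g/day

Mifflin-St Jeor (male): BMR = 10(105.5) + 6.25(197) − 5(61) + 5 = 1055 + 1231.25 − 305 + 5 = 1986.25 kcal/day.
TEE = 1986.25 × 1.8 = 3575.25 kcal/day.
Carbohydrate energy = 55% × 3575.25 = 1966.3875 kcal.
Carbohydrate = 1966.3875 ÷ 4 kcal/g = 491.5969 g.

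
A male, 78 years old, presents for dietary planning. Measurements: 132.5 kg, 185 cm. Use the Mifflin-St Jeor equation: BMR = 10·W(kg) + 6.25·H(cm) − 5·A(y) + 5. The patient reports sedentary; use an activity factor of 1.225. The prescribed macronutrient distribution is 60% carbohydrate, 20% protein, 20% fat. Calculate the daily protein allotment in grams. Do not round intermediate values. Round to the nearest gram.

Mifflin-St Jeor (male): BMR = 10(132.5) + 6.25(185) − 5(78) + 5 = 1325 + 1156.25 − 390 + 5 = 2096.25 kcal/day.
TEE = 2096.25 × 1.225 = 2567.9063 kcal/day.
Protein energy = 20% × 2567.9063 = 513.5813 kcal.
Protein = 513.5813 ÷ 4 kcal/g = 128.3953 g.

128 g/day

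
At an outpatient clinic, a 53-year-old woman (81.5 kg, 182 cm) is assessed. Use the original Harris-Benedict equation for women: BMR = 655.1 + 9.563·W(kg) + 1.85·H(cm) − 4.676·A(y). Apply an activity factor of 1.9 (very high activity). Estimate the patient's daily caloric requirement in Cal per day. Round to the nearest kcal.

Harris-Benedict: BMR = 655.1 + 9.563(81.5) + 1.85(182) − 4.676(53) = 1523.3565 kcal/day.
TEE = BMR × activity factor = 1523.3565 × 1.9 = 2894.3774 kcal/day.

2894 Cal per day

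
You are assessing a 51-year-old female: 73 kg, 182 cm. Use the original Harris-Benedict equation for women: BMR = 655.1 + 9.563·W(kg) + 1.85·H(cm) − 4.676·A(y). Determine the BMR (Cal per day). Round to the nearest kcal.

Harris-Benedict: BMR = 655.1 + 9.563(73) + 1.85(182) − 4.676(51) = 1451.423 kcal/day.

1451 Cal per day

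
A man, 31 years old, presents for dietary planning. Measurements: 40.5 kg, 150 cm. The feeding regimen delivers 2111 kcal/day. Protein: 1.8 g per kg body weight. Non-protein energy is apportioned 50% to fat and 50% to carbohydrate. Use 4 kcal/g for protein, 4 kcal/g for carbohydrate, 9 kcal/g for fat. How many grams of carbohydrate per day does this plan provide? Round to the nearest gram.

Protein = 1.8 × 40.5 = 72.9 g → 72.9 × 4 = 291.6 kcal.
Non-protein calories = 2111 − 291.6 = 1819.4 kcal.
Fat: 50% × 1819.4 = 909.7 kcal; carbohydrate: 909.7 kcal.
Carbohydrate: 909.7 kcal ÷ 4 kcal/g = 227.425 g.

227 g/day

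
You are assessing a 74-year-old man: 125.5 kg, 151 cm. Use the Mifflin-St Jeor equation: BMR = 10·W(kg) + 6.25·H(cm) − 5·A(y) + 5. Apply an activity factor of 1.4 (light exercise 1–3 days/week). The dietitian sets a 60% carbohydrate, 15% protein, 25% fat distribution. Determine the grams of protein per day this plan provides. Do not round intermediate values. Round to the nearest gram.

96 g/day

Mifflin-St Jeor (male): BMR = 10(125.5) + 6.25(151) − 5(74) + 5 = 1255 + 943.75 − 370 + 5 = 1833.75 kcal/day.
TEE = 1833.75 × 1.4 = 2567.25 kcal/day.
Protein energy = 15% × 2567.25 = 385.0875 kcal.
Protein = 385.0875 ÷ 4 kcal/g = 96.2719 g.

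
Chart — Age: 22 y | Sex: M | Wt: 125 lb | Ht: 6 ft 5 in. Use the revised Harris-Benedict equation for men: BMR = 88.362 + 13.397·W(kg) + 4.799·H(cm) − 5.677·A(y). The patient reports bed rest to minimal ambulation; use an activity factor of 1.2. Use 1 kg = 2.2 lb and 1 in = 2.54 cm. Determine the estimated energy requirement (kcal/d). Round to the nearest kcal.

1996 kcal/d

Convert to metric: weight = 125 ÷ 2.2 = 56.8182 kg; height = (6×12 + 5) × 2.54 = 77 × 2.54 = 195.58 cm.
Harris-Benedict: BMR = 88.362 + 13.397(56.8182) + 4.799(195.58) − 5.677(22) = 1663.2496 kcal/day.
TEE = BMR × activity factor = 1663.2496 × 1.2 = 1995.8995 kcal/day.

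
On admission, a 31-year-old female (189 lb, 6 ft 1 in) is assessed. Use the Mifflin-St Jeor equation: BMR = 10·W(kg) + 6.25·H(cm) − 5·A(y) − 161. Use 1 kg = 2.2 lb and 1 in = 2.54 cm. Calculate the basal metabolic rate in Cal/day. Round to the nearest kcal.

1702 Cal/day

Convert to metric: weight = 189 ÷ 2.2 = 85.9091 kg; height = (6×12 + 1) × 2.54 = 73 × 2.54 = 185.42 cm.
Mifflin-St Jeor (female): BMR = 10(85.9091) + 6.25(185.42) − 5(31) − 161 = 859.0909 + 1158.875 − 155 − 161 = 1701.9659 kcal/day.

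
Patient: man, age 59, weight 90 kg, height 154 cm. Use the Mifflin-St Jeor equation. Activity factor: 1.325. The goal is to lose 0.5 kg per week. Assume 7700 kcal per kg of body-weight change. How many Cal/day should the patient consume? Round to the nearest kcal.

Mifflin-St Jeor (male): BMR = 10(90) + 6.25(154) − 5(59) + 5 = 900 + 962.5 − 295 + 5 = 1572.5 kcal/day.
TEE = 1572.5 × 1.325 = 2083.5625 kcal/day.
Required daily deficit = 0.5 × 7700 ÷ 7 = 550 kcal/day.
Target intake = 2083.5625 − 550 = 1533.5625 kcal/day.

1534 Cal/day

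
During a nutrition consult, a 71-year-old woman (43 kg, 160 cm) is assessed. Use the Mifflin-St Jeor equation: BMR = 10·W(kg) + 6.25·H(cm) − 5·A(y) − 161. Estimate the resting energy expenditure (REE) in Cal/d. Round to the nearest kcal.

Mifflin-St Jeor (female): BMR = 10(43) + 6.25(160) − 5(71) − 161 = 430 + 1000 − 355 − 161 = 914 kcal/day.

914 Cal/d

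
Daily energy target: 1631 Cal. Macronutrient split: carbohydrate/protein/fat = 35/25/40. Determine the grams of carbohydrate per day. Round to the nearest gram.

143 g/day

Carbohydrate energy = 35% × 1631 = 570.85 kcal.
At 4 kcal/g: 570.85 ÷ 4 = 142.7125 g.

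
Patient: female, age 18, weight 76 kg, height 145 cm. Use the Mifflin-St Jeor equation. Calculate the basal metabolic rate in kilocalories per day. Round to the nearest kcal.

Mifflin-St Jeor (female): BMR = 10(76) + 6.25(145) − 5(18) − 161 = 760 + 906.25 − 90 − 161 = 1415.25 kcal/day.

1415 kilocalories per day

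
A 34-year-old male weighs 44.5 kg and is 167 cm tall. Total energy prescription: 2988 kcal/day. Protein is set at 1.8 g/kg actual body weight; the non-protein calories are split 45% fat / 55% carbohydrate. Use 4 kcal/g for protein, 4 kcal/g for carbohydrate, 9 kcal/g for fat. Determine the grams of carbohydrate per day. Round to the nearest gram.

Protein = 1.8 × 44.5 = 80.1 g → 80.1 × 4 = 320.4 kcal.
Non-protein calories = 2988 − 320.4 = 2667.6 kcal.
Fat: 45% × 2667.6 = 1200.42 kcal; carbohydrate: 1467.18 kcal.
Carbohydrate: 1467.18 kcal ÷ 4 kcal/g = 366.795 g.

367 g/day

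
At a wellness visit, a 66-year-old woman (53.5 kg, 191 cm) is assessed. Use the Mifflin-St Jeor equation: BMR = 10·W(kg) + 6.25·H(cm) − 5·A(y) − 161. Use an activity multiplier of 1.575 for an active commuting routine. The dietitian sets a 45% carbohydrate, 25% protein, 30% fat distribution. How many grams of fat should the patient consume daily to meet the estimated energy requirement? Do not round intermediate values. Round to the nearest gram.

Mifflin-St Jeor (female): BMR = 10(53.5) + 6.25(191) − 5(66) − 161 = 535 + 1193.75 − 330 − 161 = 1237.75 kcal/day.
TEE = 1237.75 × 1.575 = 1949.4563 kcal/day.
Fat energy = 30% × 1949.4563 = 584.8369 kcal.
Fat = 584.8369 ÷ 9 kcal/g = 64.9819 g.

65 g/day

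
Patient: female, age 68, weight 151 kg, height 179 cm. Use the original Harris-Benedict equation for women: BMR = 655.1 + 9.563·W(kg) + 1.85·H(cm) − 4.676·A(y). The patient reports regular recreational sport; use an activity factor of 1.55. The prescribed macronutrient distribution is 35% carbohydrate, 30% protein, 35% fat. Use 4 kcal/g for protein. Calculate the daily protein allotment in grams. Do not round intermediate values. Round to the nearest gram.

246 g/day

Harris-Benedict: BMR = 655.1 + 9.563(151) + 1.85(179) − 4.676(68) = 2112.295 kcal/day.
TEE = 2112.295 × 1.55 = 3274.0573 kcal/day.
Protein energy = 30% × 3274.0573 = 982.2172 kcal.
Protein = 982.2172 ÷ 4 kcal/g = 245.5543 g.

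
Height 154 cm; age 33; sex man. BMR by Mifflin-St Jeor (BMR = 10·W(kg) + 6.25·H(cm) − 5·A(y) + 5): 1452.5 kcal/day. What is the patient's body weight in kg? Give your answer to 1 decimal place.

1452.5 = 10·W + 6.25(154) − 5(33) + 5
10·W = 1452.5 − 802.5 = 650, so W = 65 kg.

65.0 kg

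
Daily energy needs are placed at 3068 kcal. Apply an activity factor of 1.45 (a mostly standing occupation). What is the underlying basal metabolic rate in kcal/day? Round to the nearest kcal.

BMR = TEE ÷ activity factor = 3068 ÷ 1.45 = 2115.8621 kcal/day.

2116 kcal/day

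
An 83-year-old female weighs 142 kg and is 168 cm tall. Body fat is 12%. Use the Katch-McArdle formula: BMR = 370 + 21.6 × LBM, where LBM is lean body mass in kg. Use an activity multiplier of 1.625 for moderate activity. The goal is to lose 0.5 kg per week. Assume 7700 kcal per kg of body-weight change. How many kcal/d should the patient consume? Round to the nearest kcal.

LBM = 142 × (1 − 0.12) = 124.96 kg. Katch-McArdle: BMR = 370 + 21.6 × 124.96 = 3069.136 kcal/day.
TEE = 3069.136 × 1.625 = 4987.346 kcal/day.
Required daily deficit = 0.5 × 7700 ÷ 7 = 550 kcal/day.
Target intake = 4987.346 − 550 = 4437.346 kcal/day.

4437 kcal/d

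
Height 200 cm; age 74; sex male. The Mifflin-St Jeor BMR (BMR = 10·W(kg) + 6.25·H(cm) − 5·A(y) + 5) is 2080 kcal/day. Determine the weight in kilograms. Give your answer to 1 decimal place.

119.5 kg

2080 = 10·W + 6.25(200) − 5(74) + 5
10·W = 2080 − 885 = 1195, so W = 119.5 kg.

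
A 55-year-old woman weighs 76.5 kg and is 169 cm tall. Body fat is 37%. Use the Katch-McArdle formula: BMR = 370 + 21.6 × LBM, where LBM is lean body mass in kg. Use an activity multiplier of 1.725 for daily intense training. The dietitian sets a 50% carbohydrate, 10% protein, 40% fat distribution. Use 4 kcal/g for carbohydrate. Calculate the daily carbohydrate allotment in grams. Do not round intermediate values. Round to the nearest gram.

304 g/day

LBM = 76.5 × (1 − 0.37) = 48.195 kg. Katch-McArdle: BMR = 370 + 21.6 × 48.195 = 1411.012 kcal/day.
TEE = 1411.012 × 1.725 = 2433.9957 kcal/day.
Carbohydrate energy = 50% × 2433.9957 = 1216.9979 kcal.
Carbohydrate = 1216.9979 ÷ 4 kcal/g = 304.2495 g.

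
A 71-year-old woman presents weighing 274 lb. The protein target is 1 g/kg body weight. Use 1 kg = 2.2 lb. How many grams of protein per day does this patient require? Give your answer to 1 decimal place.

Weight in kg = 274 ÷ 2.2 = 124.5455 kg.
Protein = 1 g/kg × 124.5455 kg = 124.5455 g/day.

124.5 g/day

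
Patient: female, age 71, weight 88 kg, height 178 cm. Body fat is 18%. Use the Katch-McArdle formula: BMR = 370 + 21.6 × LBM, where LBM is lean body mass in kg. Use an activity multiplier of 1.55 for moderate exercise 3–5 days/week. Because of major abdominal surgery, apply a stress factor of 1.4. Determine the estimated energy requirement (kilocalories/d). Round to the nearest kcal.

4185 kilocalories/d

LBM = 88 × (1 − 0.18) = 72.16 kg. Katch-McArdle: BMR = 370 + 21.6 × 72.16 = 1928.656 kcal/day.
TEE = BMR × activity factor = 1928.656 × 1.55 = 2989.4168 kcal/day.
Apply stress factor: 2989.4168 × 1.4 = 4185.1835 kcal/day.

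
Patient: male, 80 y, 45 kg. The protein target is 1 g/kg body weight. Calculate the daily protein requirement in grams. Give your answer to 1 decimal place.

45.0 g/day

Protein = 1 g/kg × 45 kg = 45 g/day.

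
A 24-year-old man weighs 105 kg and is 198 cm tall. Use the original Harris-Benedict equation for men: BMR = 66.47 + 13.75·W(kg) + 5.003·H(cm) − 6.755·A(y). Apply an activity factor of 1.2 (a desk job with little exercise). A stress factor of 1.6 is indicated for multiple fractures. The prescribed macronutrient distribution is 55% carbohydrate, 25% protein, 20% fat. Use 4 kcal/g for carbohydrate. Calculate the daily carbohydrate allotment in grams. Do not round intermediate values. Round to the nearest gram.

Harris-Benedict: BMR = 66.47 + 13.75(105) + 5.003(198) − 6.755(24) = 2338.694 kcal/day.
TEE = 2338.694 × 1.2 = 2806.4328 kcal/day.
With stress factor 1.6: 2806.4328 × 1.6 = 4490.2925 kcal/day.
Carbohydrate energy = 55% × 4490.2925 = 2469.6609 kcal.
Carbohydrate = 2469.6609 ÷ 4 kcal/g = 617.4152 g.

617 g/day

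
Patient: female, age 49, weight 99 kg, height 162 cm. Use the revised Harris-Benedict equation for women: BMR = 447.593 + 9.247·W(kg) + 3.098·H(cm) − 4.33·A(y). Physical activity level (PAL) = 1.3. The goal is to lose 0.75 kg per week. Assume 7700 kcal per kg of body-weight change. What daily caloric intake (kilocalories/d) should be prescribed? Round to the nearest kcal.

1324 kilocalories/d

Harris-Benedict: BMR = 447.593 + 9.247(99) + 3.098(162) − 4.33(49) = 1652.752 kcal/day.
TEE = 1652.752 × 1.3 = 2148.5776 kcal/day.
Required daily deficit = 0.75 × 7700 ÷ 7 = 825 kcal/day.
Target intake = 2148.5776 − 825 = 1323.5776 kcal/day.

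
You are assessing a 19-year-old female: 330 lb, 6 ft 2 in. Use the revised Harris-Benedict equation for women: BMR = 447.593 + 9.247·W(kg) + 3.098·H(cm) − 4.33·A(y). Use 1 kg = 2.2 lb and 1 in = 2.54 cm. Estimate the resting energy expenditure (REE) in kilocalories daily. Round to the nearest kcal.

Convert to metric: weight = 330 ÷ 2.2 = 150 kg; height = (6×12 + 2) × 2.54 = 74 × 2.54 = 187.96 cm.
Harris-Benedict: BMR = 447.593 + 9.247(150) + 3.098(187.96) − 4.33(19) = 2334.6731 kcal/day.

2335 kilocalories daily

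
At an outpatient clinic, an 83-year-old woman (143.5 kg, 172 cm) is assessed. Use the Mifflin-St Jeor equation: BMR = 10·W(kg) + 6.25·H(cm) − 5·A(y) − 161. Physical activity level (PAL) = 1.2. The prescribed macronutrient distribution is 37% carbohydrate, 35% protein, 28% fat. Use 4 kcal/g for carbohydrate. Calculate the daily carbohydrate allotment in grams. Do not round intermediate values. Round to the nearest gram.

215 g/day

Mifflin-St Jeor (female): BMR = 10(143.5) + 6.25(172) − 5(83) − 161 = 1435 + 1075 − 415 − 161 = 1934 kcal/day.
TEE = 1934 × 1.2 = 2320.8 kcal/day.
Carbohydrate energy = 37% × 2320.8 = 858.696 kcal.
Carbohydrate = 858.696 ÷ 4 kcal/g = 214.674 g.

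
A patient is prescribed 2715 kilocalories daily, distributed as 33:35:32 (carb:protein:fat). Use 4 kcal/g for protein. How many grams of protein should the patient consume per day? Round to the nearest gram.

Protein energy = 35% × 2715 = 950.25 kcal.
At 4 kcal/g: 950.25 ÷ 4 = 237.5625 g.

238 g/day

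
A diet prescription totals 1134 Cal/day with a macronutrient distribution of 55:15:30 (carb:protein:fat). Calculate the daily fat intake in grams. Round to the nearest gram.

38 g/day

Fat energy = 30% × 1134 = 340.2 kcal.
At 9 kcal/g: 340.2 ÷ 9 = 37.8 g.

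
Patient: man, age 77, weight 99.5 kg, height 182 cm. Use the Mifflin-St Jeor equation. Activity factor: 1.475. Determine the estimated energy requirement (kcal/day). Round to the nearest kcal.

2585 kcal/day

Mifflin-St Jeor (male): BMR = 10(99.5) + 6.25(182) − 5(77) + 5 = 995 + 1137.5 − 385 + 5 = 1752.5 kcal/day.
TEE = BMR × activity factor = 1752.5 × 1.475 = 2584.9375 kcal/day.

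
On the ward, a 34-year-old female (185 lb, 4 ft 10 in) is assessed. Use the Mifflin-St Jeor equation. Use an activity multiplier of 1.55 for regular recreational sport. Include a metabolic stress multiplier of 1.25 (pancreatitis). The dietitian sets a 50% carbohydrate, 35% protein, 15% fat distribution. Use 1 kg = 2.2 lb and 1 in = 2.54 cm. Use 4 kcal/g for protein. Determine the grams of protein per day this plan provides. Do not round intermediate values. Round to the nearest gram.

243 g/day

Convert to metric: weight = 185 ÷ 2.2 = 84.0909 kg; height = (4×12 + 10) × 2.54 = 58 × 2.54 = 147.32 cm.
Mifflin-St Jeor (female): BMR = 10(84.0909) + 6.25(147.32) − 5(34) − 161 = 840.9091 + 920.75 − 170 − 161 = 1430.6591 kcal/day.
TEE = 1430.6591 × 1.55 = 2217.5216 kcal/day.
With stress factor 1.25: 2217.5216 × 1.25 = 2771.902 kcal/day.
Protein energy = 35% × 2771.902 = 970.1657 kcal.
Protein = 970.1657 ÷ 4 kcal/g = 242.5414 g.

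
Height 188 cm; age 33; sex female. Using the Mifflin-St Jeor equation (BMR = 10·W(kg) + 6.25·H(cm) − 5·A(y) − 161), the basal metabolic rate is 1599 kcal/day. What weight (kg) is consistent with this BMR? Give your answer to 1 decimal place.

1599 = 10·W + 6.25(188) − 5(33) − 161
10·W = 1599 − 849 = 750, so W = 75 kg.

75.0 kg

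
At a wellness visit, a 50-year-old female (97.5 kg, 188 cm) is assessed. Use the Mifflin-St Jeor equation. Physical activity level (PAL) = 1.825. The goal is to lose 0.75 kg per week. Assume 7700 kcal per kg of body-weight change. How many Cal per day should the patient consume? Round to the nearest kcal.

Mifflin-St Jeor (female): BMR = 10(97.5) + 6.25(188) − 5(50) − 161 = 975 + 1175 − 250 − 161 = 1739 kcal/day.
TEE = 1739 × 1.825 = 3173.675 kcal/day.
Required daily deficit = 0.75 × 7700 ÷ 7 = 825 kcal/day.
Target intake = 3173.675 − 825 = 2348.675 kcal/day.

2349 Cal per day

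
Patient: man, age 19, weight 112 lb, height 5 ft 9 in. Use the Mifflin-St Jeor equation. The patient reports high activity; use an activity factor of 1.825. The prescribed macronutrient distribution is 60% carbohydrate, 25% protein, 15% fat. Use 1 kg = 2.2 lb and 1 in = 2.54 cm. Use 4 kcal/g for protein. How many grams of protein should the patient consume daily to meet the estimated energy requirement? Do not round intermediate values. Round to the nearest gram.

173 g/day

Convert to metric: weight = 112 ÷ 2.2 = 50.9091 kg; height = (5×12 + 9) × 2.54 = 69 × 2.54 = 175.26 cm.
Mifflin-St Jeor (male): BMR = 10(50.9091) + 6.25(175.26) − 5(19) + 5 = 509.0909 + 1095.375 − 95 + 5 = 1514.4659 kcal/day.
TEE = 1514.4659 × 1.825 = 2763.9003 kcal/day.
Protein energy = 25% × 2763.9003 = 690.9751 kcal.
Protein = 690.9751 ÷ 4 kcal/g = 172.7438 g.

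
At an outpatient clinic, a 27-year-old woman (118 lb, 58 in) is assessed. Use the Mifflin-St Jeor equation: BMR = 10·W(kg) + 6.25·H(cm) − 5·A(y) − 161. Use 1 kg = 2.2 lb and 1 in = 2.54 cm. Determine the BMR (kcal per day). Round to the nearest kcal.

1161 kcal per day

Convert to metric: weight = 118 ÷ 2.2 = 53.6364 kg; height = 58 × 2.54 = 147.32 cm.
Mifflin-St Jeor (female): BMR = 10(53.6364) + 6.25(147.32) − 5(27) − 161 = 536.3636 + 920.75 − 135 − 161 = 1161.1136 kcal/day.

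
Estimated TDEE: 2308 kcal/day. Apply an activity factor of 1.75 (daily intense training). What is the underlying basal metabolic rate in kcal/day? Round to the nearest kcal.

BMR = TEE ÷ activity factor = 2308 ÷ 1.75 = 1318.8571 kcal/day.

1319 kcal/day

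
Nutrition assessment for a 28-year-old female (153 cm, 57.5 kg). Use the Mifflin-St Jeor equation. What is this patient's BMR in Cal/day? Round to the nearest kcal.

1230 Cal/day

Mifflin-St Jeor (female): BMR = 10(57.5) + 6.25(153) − 5(28) − 161 = 575 + 956.25 − 140 − 161 = 1230.25 kcal/day.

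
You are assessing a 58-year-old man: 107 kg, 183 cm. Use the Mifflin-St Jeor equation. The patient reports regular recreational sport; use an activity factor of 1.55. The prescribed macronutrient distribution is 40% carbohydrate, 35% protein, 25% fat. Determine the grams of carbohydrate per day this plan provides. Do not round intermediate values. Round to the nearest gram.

299 g/day

Mifflin-St Jeor (male): BMR = 10(107) + 6.25(183) − 5(58) + 5 = 1070 + 1143.75 − 290 + 5 = 1928.75 kcal/day.
TEE = 1928.75 × 1.55 = 2989.5625 kcal/day.
Carbohydrate energy = 40% × 2989.5625 = 1195.825 kcal.
Carbohydrate = 1195.825 ÷ 4 kcal/g = 298.9563 g.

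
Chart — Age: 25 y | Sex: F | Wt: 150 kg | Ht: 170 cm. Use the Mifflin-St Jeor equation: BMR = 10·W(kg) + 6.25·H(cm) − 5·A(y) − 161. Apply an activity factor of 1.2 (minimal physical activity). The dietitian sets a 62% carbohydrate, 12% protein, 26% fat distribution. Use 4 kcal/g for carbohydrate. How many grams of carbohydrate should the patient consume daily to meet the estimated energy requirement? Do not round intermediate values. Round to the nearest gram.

Mifflin-St Jeor (female): BMR = 10(150) + 6.25(170) − 5(25) − 161 = 1500 + 1062.5 − 125 − 161 = 2276.5 kcal/day.
TEE = 2276.5 × 1.2 = 2731.8 kcal/day.
Carbohydrate energy = 62% × 2731.8 = 1693.716 kcal.
Carbohydrate = 1693.716 ÷ 4 kcal/g = 423.429 g.

423 g/day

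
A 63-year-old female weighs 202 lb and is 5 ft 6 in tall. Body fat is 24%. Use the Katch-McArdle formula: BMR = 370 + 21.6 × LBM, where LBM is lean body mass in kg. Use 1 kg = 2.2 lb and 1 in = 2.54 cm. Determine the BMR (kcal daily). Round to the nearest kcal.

Convert to metric: weight = 202 ÷ 2.2 = 91.8182 kg; height = (5×12 + 6) × 2.54 = 66 × 2.54 = 167.64 cm.
LBM = 91.8182 × (1 − 0.24) = 69.7818 kg. Katch-McArdle: BMR = 370 + 21.6 × 69.7818 = 1877.2873 kcal/day.

1877 kcal daily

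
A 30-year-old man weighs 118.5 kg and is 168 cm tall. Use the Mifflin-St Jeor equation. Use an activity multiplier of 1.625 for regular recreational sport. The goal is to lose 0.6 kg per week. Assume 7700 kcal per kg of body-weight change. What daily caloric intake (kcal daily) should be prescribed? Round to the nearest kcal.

Mifflin-St Jeor (male): BMR = 10(118.5) + 6.25(168) − 5(30) + 5 = 1185 + 1050 − 150 + 5 = 2090 kcal/day.
TEE = 2090 × 1.625 = 3396.25 kcal/day.
Required daily deficit = 0.6 × 7700 ÷ 7 = 660 kcal/day.
Target intake = 3396.25 − 660 = 2736.25 kcal/day.

2736 kcal daily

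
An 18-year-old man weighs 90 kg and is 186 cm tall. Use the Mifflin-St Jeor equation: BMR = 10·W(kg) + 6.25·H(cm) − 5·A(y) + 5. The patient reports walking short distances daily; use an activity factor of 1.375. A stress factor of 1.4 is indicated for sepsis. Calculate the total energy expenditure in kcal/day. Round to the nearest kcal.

3807 kcal/day

Mifflin-St Jeor (male): BMR = 10(90) + 6.25(186) − 5(18) + 5 = 900 + 1162.5 − 90 + 5 = 1977.5 kcal/day.
TEE = BMR × activity factor = 1977.5 × 1.375 = 2719.0625 kcal/day.
Apply stress factor: 2719.0625 × 1.4 = 3806.6875 kcal/day.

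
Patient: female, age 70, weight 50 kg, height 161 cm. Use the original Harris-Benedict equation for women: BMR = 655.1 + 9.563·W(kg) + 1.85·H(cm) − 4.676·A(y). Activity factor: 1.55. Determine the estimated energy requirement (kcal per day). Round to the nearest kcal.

Harris-Benedict: BMR = 655.1 + 9.563(50) + 1.85(161) − 4.676(70) = 1103.78 kcal/day.
TEE = BMR × activity factor = 1103.78 × 1.55 = 1710.859 kcal/day.

1711 kcal per day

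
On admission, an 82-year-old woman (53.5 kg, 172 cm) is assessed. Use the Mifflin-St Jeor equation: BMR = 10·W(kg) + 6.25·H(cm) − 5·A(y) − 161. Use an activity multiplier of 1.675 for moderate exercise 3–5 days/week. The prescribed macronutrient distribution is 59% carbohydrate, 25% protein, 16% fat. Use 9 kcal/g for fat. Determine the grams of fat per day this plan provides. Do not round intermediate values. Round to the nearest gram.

31 g/day

Mifflin-St Jeor (female): BMR = 10(53.5) + 6.25(172) − 5(82) − 161 = 535 + 1075 − 410 − 161 = 1039 kcal/day.
TEE = 1039 × 1.675 = 1740.325 kcal/day.
Fat energy = 16% × 1740.325 = 278.452 kcal.
Fat = 278.452 ÷ 9 kcal/g = 30.9391 g.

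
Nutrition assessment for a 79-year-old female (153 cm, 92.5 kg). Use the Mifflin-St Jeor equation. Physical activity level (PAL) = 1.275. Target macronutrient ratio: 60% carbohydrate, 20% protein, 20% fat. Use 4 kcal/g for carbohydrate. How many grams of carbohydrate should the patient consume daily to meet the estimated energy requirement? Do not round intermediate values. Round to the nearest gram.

Mifflin-St Jeor (female): BMR = 10(92.5) + 6.25(153) − 5(79) − 161 = 925 + 956.25 − 395 − 161 = 1325.25 kcal/day.
TEE = 1325.25 × 1.275 = 1689.6938 kcal/day.
Carbohydrate energy = 60% × 1689.6938 = 1013.8163 kcal.
Carbohydrate = 1013.8163 ÷ 4 kcal/g = 253.4541 g.

253 g/day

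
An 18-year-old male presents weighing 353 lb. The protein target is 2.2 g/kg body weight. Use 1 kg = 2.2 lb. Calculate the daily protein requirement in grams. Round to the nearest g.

353 g/day

Weight in kg = 353 ÷ 2.2 = 160.4545 kg.
Protein = 2.2 g/kg × 160.4545 kg = 353 g/day.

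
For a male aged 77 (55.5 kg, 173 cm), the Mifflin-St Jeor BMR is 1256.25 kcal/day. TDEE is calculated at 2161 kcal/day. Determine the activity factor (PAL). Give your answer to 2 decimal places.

1.72

Activity factor = TEE ÷ BMR = 2161 ÷ 1256.25 = 1.72.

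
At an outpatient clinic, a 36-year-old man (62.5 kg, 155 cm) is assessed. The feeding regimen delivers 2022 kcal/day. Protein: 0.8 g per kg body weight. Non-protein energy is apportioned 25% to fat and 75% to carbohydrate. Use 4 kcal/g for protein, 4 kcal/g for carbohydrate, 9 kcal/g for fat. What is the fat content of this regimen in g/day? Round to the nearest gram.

Protein = 0.8 × 62.5 = 50 g → 50 × 4 = 200 kcal.
Non-protein calories = 2022 − 200 = 1822 kcal.
Fat: 25% × 1822 = 455.5 kcal; carbohydrate: 1366.5 kcal.
Fat: 455.5 kcal ÷ 9 kcal/g = 50.6111 g.

51 g/day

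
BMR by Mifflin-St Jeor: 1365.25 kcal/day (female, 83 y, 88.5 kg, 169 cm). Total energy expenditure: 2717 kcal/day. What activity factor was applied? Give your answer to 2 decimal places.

Activity factor = TEE ÷ BMR = 2717 ÷ 1365.25 = 1.99.

1.99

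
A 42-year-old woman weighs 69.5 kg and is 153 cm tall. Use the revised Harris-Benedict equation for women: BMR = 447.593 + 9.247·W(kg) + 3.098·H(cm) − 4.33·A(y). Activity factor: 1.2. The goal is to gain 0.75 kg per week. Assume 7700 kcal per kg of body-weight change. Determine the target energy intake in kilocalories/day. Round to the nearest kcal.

Harris-Benedict: BMR = 447.593 + 9.247(69.5) + 3.098(153) − 4.33(42) = 1382.3935 kcal/day.
TEE = 1382.3935 × 1.2 = 1658.8722 kcal/day.
Required daily surplus = 0.75 × 7700 ÷ 7 = 825 kcal/day.
Target intake = 1658.8722 + 825 = 2483.8722 kcal/day.

2484 kilocalories/day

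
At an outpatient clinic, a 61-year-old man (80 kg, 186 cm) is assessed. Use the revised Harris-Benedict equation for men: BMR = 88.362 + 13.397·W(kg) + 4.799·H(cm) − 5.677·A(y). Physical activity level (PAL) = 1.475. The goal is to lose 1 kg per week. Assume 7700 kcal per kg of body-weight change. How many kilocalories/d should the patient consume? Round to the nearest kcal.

Harris-Benedict: BMR = 88.362 + 13.397(80) + 4.799(186) − 5.677(61) = 1706.439 kcal/day.
TEE = 1706.439 × 1.475 = 2516.9975 kcal/day.
Required daily deficit = 1 × 7700 ÷ 7 = 1100 kcal/day.
Target intake = 2516.9975 − 1100 = 1416.9975 kcal/day.

1417 kilocalories/d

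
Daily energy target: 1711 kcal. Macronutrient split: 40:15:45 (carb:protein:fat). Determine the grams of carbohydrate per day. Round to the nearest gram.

Carbohydrate energy = 40% × 1711 = 684.4 kcal.
At 4 kcal/g: 684.4 ÷ 4 = 171.1 g.

171 g/day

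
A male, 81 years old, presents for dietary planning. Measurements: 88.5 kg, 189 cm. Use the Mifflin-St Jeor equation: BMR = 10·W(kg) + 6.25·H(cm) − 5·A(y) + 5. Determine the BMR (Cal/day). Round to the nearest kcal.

1666 Cal/day

Mifflin-St Jeor (male): BMR = 10(88.5) + 6.25(189) − 5(81) + 5 = 885 + 1181.25 − 405 + 5 = 1666.25 kcal/day.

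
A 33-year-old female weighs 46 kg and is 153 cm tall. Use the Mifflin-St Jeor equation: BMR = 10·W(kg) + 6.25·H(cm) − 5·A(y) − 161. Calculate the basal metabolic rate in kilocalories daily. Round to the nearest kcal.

1090 kilocalories daily

Mifflin-St Jeor (female): BMR = 10(46) + 6.25(153) − 5(33) − 161 = 460 + 956.25 − 165 − 161 = 1090.25 kcal/day.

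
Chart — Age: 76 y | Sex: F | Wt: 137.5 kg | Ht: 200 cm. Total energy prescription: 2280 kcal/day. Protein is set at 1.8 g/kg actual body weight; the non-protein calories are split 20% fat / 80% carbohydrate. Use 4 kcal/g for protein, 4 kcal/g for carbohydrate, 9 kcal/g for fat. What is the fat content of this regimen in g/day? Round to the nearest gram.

29 g/day

Protein = 1.8 × 137.5 = 247.5 g → 247.5 × 4 = 990 kcal.
Non-protein calories = 2280 − 990 = 1290 kcal.
Fat: 20% × 1290 = 258 kcal; carbohydrate: 1032 kcal.
Fat: 258 kcal ÷ 9 kcal/g = 28.6667 g.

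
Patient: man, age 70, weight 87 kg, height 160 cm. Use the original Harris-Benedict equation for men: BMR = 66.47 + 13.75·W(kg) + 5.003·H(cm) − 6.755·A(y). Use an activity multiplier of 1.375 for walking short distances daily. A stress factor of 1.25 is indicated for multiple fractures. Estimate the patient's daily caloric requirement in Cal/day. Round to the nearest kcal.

Harris-Benedict: BMR = 66.47 + 13.75(87) + 5.003(160) − 6.755(70) = 1590.35 kcal/day.
TEE = BMR × activity factor = 1590.35 × 1.375 = 2186.7313 kcal/day.
Apply stress factor: 2186.7313 × 1.25 = 2733.4141 kcal/day.

2733 Cal/day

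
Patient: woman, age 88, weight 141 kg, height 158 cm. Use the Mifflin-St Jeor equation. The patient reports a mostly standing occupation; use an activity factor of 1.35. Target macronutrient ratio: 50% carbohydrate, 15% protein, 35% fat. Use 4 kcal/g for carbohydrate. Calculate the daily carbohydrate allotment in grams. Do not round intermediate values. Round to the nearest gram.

303 g/day

Mifflin-St Jeor (female): BMR = 10(141) + 6.25(158) − 5(88) − 161 = 1410 + 987.5 − 440 − 161 = 1796.5 kcal/day.
TEE = 1796.5 × 1.35 = 2425.275 kcal/day.
Carbohydrate energy = 50% × 2425.275 = 1212.6375 kcal.
Carbohydrate = 1212.6375 ÷ 4 kcal/g = 303.1594 g.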